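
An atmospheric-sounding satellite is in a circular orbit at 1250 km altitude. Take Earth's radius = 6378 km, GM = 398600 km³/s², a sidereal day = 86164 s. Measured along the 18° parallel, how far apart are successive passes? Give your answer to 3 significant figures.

Semi-major axis a = 6378 + 1250 = 7628 km. Period T = 2π√(a³/μ) = 2π√(7628³/398600) = 6630.2 s = 110.50 min.
Node shift per orbit = (6630.2/86164) × 360° = 27.70°.
Equatorial spacing = 27.70 × 111.3 km/° = 3084 km.
At 18° latitude, spacing = 3084 × cos(18°) = 2933 km.

2930 km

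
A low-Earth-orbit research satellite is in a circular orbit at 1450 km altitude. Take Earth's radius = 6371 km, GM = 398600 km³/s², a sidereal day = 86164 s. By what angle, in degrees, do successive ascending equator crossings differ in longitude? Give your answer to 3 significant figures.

28.8°

Semi-major axis a = 6371 + 1450 = 7821 km. Period T = 2π√(a³/μ) = 2π√(7821³/398600) = 6883.4 s = 114.72 min.
During one orbit Earth rotates (6883.4 / 86164) × 360° = 28.76°.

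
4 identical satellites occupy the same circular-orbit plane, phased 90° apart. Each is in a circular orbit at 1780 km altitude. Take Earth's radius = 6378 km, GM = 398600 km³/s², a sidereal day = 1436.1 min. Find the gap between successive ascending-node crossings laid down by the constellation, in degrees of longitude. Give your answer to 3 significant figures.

7.66°

Semi-major axis a = 6378 + 1780 = 8158 km. Period T = 2π√(a³/μ) = 2π√(8158³/398600) = 7333.1 s = 122.22 min.
Single-satellite node shift = (7333.1/86166) × 360° = 30.64°.
With 4 satellites evenly phased, successive equator crossings are 30.64/4 = 7.659° apart.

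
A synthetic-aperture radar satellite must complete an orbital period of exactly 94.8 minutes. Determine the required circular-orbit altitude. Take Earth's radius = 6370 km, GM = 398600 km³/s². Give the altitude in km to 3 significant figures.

T = 94.8 min = 5688.0 s.
From T = 2π√(a³/μ): a = (μ T²/4π²)^(1/3) = (398600 × 5688.0² / 4π²)^(1/3) = 6887 km.
Altitude h = a − R = 6887 − 6370 = 517 km.

517 km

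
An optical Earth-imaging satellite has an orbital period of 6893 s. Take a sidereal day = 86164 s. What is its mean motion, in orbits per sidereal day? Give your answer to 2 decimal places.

Orbits per sidereal day = 86164 / 6893.0 = 12.500.

12.50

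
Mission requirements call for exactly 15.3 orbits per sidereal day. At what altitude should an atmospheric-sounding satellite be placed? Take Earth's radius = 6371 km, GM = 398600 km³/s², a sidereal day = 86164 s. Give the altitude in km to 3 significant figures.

Required period T = 86164 / 15.3 = 5631.6 s.
From T = 2π√(a³/μ): a = (μ T²/4π²)^(1/3) = (398600 × 5631.6² / 4π²)^(1/3) = 6841 km.
Altitude h = a − R = 6841 − 6371 = 470 km.

470 km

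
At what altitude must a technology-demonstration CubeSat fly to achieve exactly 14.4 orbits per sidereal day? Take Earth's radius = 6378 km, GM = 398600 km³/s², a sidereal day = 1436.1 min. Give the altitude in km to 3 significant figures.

Required period T = 86166 / 14.4 = 5983.8 s.
From T = 2π√(a³/μ): a = (μ T²/4π²)^(1/3) = (398600 × 5983.8² / 4π²)^(1/3) = 7124 km.
Altitude h = a − R = 7124 − 6378 = 746 km.

746 km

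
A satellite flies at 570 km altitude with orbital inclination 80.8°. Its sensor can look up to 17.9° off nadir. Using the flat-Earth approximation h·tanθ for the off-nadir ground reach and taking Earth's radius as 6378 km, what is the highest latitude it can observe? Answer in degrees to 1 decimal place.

82.5°

For a prograde orbit the ground track reaches latitude ±i = ±80.8°.
Sensor half-swath on the ground ≈ 570·tan(17.9°) = 184 km = 1.65° of latitude.
Maximum observable latitude ≈ 80.8 + 1.65 = 82.5°.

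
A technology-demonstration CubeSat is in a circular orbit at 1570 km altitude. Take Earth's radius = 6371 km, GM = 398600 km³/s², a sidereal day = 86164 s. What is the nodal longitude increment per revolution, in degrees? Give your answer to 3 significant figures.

Semi-major axis a = 6371 + 1570 = 7941 km. Period T = 2π√(a³/μ) = 2π√(7941³/398600) = 7042.5 s = 117.37 min.
During one orbit Earth rotates (7042.5 / 86164) × 360° = 29.42°.

29.4°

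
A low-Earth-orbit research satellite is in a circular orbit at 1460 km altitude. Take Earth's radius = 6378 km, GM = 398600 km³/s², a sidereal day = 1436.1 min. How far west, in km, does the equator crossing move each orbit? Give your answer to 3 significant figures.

3210 km

Semi-major axis a = 6378 + 1460 = 7838 km. Period T = 2π√(a³/μ) = 2π√(7838³/398600) = 6905.9 s = 115.10 min.
During one orbit Earth rotates (6905.9 / 86166) × 360° = 28.85°.
At the equator that is 28.85° × (2π·6378/360) km/° = 28.85 × 111.3 = 3212 km.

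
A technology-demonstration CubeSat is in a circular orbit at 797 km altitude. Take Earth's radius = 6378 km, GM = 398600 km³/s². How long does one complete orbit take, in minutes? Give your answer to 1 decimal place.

100.8 min

Semi-major axis a = 6378 + 797 = 7175 km. Period T = 2π√(a³/μ) = 2π√(7175³/398600) = 6048.4 s = 100.81 min.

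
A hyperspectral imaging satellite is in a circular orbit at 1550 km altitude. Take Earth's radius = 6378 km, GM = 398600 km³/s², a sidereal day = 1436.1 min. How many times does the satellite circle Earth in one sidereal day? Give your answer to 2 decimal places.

12.27

Semi-major axis a = 6378 + 1550 = 7928 km. Period T = 2π√(a³/μ) = 2π√(7928³/398600) = 7025.2 s = 117.09 min.
Orbits per sidereal day = 86166 / 7025.2 = 12.265.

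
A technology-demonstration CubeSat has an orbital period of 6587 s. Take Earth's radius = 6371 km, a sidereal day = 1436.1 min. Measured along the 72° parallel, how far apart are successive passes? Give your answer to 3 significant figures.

946 km

Node shift per orbit = (6587.0/86166) × 360° = 27.52°.
Equatorial spacing = 27.52 × 111.2 km/° = 3060 km.
At 72° latitude, spacing = 3060 × cos(72°) = 946 km.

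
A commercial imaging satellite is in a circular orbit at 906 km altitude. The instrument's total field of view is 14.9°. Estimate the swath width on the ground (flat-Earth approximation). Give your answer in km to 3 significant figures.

237 km

Half-angle = 14.9°/2 = 7.45°.
Swath width ≈ 2h·tan(θ/2) = 2 × 906 × tan(7.45°) = 236.9 km.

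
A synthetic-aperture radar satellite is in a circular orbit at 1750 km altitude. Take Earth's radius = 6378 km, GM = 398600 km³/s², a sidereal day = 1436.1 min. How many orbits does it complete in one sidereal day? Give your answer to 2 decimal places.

11.82

Semi-major axis a = 6378 + 1750 = 8128 km. Period T = 2π√(a³/μ) = 2π√(8128³/398600) = 7292.7 s = 121.54 min.
Orbits per sidereal day = 86166 / 7292.7 = 11.815.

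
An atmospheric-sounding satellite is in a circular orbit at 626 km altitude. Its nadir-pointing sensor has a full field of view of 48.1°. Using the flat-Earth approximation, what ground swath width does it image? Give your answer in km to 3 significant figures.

Half-angle = 48.1°/2 = 24.05°.
Swath width ≈ 2h·tan(θ/2) = 2 × 626 × tan(24.05°) = 558.7 km.

559 km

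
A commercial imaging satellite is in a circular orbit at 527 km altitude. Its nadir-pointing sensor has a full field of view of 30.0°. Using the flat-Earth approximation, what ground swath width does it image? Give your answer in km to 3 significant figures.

Half-angle = 30.0°/2 = 15°.
Swath width ≈ 2h·tan(θ/2) = 2 × 527 × tan(15°) = 282.4 km.

282 km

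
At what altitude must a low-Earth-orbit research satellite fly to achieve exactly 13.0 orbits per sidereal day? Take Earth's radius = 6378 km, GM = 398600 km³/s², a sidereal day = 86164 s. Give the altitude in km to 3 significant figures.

Required period T = 86164 / 13.0 = 6628.0 s.
From T = 2π√(a³/μ): a = (μ T²/4π²)^(1/3) = (398600 × 6628.0² / 4π²)^(1/3) = 7626 km.
Altitude h = a − R = 7626 − 6378 = 1248 km.

1250 km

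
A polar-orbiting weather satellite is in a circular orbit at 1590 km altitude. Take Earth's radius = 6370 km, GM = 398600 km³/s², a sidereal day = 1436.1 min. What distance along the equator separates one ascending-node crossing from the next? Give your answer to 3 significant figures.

Semi-major axis a = 6370 + 1590 = 7960 km. Period T = 2π√(a³/μ) = 2π√(7960³/398600) = 7067.7 s = 117.80 min.
During one orbit Earth rotates (7067.7 / 86166) × 360° = 29.53°.
At the equator that is 29.53° × (2π·6370/360) km/° = 29.53 × 111.2 = 3283 km.

3280 km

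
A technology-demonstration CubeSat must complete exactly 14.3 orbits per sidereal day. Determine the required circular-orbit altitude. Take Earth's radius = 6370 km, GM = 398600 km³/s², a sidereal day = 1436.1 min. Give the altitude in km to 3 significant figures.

787 km

Required period T = 86166 / 14.3 = 6025.6 s.
From T = 2π√(a³/μ): a = (μ T²/4π²)^(1/3) = (398600 × 6025.6² / 4π²)^(1/3) = 7157 km.
Altitude h = a − R = 7157 − 6370 = 787 km.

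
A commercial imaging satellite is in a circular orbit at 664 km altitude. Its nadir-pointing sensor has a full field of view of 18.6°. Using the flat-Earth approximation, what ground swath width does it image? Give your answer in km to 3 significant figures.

217 km

Half-angle = 18.6°/2 = 9.3°.
Swath width ≈ 2h·tan(θ/2) = 2 × 664 × tan(9.3°) = 217.5 km.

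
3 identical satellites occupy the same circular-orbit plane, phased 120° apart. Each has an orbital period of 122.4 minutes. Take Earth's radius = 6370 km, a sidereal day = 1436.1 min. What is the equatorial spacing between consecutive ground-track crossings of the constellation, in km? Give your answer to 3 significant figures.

1140 km

T = 122.4 min = 7344.0 s.
Single-satellite node shift = (7344.0/86166) × 360° = 30.68°.
With 3 satellites evenly phased, successive equator crossings are 30.68/3 = 10.228° apart.
That is 10.228 × 111.2 = 1137 km at the equator.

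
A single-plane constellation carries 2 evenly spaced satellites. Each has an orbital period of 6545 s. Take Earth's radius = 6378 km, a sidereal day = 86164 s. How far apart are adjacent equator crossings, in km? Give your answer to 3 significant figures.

Single-satellite node shift = (6545.0/86164) × 360° = 27.35°.
With 2 satellites evenly phased, successive equator crossings are 27.35/2 = 13.673° apart.
That is 13.673 × 111.3 = 1522 km at the equator.

1520 km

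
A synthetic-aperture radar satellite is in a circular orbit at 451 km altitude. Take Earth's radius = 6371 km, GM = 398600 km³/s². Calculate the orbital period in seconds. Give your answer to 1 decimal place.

Semi-major axis a = 6371 + 451 = 6822 km. Period T = 2π√(a³/μ) = 2π√(6822³/398600) = 5607.6 s = 93.46 min.

5607.6 seconds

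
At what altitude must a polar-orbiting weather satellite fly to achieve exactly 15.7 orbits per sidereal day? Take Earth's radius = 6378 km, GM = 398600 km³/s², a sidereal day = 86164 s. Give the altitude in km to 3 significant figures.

Required period T = 86164 / 15.7 = 5488.2 s.
From T = 2π√(a³/μ): a = (μ T²/4π²)^(1/3) = (398600 × 5488.2² / 4π²)^(1/3) = 6725 km.
Altitude h = a − R = 6725 − 6378 = 347 km.

347 km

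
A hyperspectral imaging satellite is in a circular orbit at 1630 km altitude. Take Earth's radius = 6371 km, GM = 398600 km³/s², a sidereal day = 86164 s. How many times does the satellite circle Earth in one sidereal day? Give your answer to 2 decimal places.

Semi-major axis a = 6371 + 1630 = 8001 km. Period T = 2π√(a³/μ) = 2π√(8001³/398600) = 7122.4 s = 118.71 min.
Orbits per sidereal day = 86164 / 7122.4 = 12.098.

12.10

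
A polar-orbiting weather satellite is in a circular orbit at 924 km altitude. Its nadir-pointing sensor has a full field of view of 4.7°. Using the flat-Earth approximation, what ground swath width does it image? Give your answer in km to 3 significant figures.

Half-angle = 4.7°/2 = 2.35°.
Swath width ≈ 2h·tan(θ/2) = 2 × 924 × tan(2.35°) = 75.8 km.

75.8 km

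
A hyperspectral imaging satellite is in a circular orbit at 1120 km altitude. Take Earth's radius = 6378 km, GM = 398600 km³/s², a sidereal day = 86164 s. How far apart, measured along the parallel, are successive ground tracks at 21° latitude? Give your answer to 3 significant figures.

2810 km

Semi-major axis a = 6378 + 1120 = 7498 km. Period T = 2π√(a³/μ) = 2π√(7498³/398600) = 6461.4 s = 107.69 min.
Node shift per orbit = (6461.4/86164) × 360° = 27.00°.
Equatorial spacing = 27.00 × 111.3 km/° = 3005 km.
At 21° latitude, spacing = 3005 × cos(21°) = 2806 km.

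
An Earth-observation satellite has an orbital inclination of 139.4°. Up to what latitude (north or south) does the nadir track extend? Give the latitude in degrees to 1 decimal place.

40.6°

Retrograde orbit: the ground track reaches ±(180° − i) = ±(180 − 139.4) = ±40.6°.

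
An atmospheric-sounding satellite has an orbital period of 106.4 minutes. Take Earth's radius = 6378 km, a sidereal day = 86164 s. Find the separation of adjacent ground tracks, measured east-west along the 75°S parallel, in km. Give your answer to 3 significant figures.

768 km

T = 106.4 min = 6384.0 s.
Node shift per orbit = (6384.0/86164) × 360° = 26.67°.
Equatorial spacing = 26.67 × 111.3 km/° = 2969 km.
At 75° latitude, spacing = 2969 × cos(75°) = 768 km.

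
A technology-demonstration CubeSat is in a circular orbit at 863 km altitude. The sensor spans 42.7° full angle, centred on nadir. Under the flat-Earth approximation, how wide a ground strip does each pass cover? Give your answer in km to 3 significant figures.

Half-angle = 42.7°/2 = 21.35°.
Swath width ≈ 2h·tan(θ/2) = 2 × 863 × tan(21.35°) = 674.7 km.

675 km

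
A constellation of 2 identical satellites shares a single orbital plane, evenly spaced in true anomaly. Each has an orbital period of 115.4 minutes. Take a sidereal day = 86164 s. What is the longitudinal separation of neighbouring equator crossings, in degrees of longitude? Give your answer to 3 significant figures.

T = 115.4 min = 6924.0 s.
Single-satellite node shift = (6924.0/86164) × 360° = 28.93°.
With 2 satellites evenly phased, successive equator crossings are 28.93/2 = 14.465° apart.

14.5°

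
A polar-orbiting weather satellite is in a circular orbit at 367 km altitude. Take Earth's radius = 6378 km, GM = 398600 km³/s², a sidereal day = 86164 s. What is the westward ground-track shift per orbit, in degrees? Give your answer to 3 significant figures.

23.0°

Semi-major axis a = 6378 + 367 = 6745 km. Period T = 2π√(a³/μ) = 2π√(6745³/398600) = 5513.0 s = 91.88 min.
During one orbit Earth rotates (5513.0 / 86164) × 360° = 23.03°.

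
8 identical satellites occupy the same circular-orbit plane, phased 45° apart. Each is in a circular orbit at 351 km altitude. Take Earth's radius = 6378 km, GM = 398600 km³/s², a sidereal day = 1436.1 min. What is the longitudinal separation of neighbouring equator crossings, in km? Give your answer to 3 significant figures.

Semi-major axis a = 6378 + 351 = 6729 km. Period T = 2π√(a³/μ) = 2π√(6729³/398600) = 5493.3 s = 91.56 min.
Single-satellite node shift = (5493.3/86166) × 360° = 22.95°.
With 8 satellites evenly phased, successive equator crossings are 22.95/8 = 2.869° apart.
That is 2.869 × 111.3 = 319 km at the equator.

319 km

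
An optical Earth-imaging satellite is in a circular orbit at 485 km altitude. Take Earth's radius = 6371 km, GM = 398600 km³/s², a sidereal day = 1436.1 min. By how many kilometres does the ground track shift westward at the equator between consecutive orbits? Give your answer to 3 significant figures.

2620 km

Semi-major axis a = 6371 + 485 = 6856 km. Period T = 2π√(a³/μ) = 2π√(6856³/398600) = 5649.6 s = 94.16 min.
During one orbit Earth rotates (5649.6 / 86166) × 360° = 23.60°.
At the equator that is 23.60° × (2π·6371/360) km/° = 23.60 × 111.2 = 2625 km.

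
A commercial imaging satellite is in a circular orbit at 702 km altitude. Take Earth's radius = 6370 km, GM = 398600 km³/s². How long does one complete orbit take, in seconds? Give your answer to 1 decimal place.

5918.7 seconds

Semi-major axis a = 6370 + 702 = 7072 km. Period T = 2π√(a³/μ) = 2π√(7072³/398600) = 5918.7 s = 98.64 min.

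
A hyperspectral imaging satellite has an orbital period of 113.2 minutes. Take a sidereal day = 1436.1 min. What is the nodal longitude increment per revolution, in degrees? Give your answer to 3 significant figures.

T = 113.2 min = 6792.0 s.
During one orbit Earth rotates (6792.0 / 86166) × 360° = 28.38°.

28.4°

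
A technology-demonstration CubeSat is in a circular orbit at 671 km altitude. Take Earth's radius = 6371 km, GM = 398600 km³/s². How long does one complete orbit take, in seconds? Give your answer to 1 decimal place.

5881.1 seconds

Semi-major axis a = 6371 + 671 = 7042 km. Period T = 2π√(a³/μ) = 2π√(7042³/398600) = 5881.1 s = 98.02 min.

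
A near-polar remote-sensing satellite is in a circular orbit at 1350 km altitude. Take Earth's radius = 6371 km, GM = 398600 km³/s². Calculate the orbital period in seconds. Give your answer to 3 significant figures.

Semi-major axis a = 6371 + 1350 = 7721 km. Period T = 2π√(a³/μ) = 2π√(7721³/398600) = 6751.8 s = 112.53 min.

6750 seconds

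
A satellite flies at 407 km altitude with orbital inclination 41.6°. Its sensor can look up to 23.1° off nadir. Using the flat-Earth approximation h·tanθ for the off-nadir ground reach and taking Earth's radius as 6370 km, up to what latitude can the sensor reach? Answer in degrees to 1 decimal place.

43.2°

For a prograde orbit the ground track reaches latitude ±i = ±41.6°.
Sensor half-swath on the ground ≈ 407·tan(23.1°) = 174 km = 1.56° of latitude.
Maximum observable latitude ≈ 41.6 + 1.56 = 43.2°.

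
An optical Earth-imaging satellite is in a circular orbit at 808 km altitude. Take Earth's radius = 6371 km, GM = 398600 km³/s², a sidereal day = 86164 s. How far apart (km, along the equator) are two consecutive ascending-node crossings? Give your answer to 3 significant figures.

Semi-major axis a = 6371 + 808 = 7179 km. Period T = 2π√(a³/μ) = 2π√(7179³/398600) = 6053.5 s = 100.89 min.
During one orbit Earth rotates (6053.5 / 86164) × 360° = 25.29°.
At the equator that is 25.29° × (2π·6371/360) km/° = 25.29 × 111.2 = 2812 km.

2810 km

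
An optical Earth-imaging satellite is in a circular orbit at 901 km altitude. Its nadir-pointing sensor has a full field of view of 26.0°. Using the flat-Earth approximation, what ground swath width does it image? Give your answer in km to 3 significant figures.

Half-angle = 26.0°/2 = 13°.
Swath width ≈ 2h·tan(θ/2) = 2 × 901 × tan(13°) = 416.0 km.

416 km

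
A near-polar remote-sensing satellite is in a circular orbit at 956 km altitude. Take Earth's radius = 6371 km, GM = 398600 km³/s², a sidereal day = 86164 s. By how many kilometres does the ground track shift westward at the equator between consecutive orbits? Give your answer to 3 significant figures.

2900 km

Semi-major axis a = 6371 + 956 = 7327 km. Period T = 2π√(a³/μ) = 2π√(7327³/398600) = 6241.7 s = 104.03 min.
During one orbit Earth rotates (6241.7 / 86164) × 360° = 26.08°.
At the equator that is 26.08° × (2π·6371/360) km/° = 26.08 × 111.2 = 2900 km.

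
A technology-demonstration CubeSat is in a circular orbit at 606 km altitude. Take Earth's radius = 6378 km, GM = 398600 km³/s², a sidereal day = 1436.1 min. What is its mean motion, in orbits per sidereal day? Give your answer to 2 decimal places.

14.83

Semi-major axis a = 6378 + 606 = 6984 km. Period T = 2π√(a³/μ) = 2π√(6984³/398600) = 5808.5 s = 96.81 min.
Orbits per sidereal day = 86166 / 5808.5 = 14.834.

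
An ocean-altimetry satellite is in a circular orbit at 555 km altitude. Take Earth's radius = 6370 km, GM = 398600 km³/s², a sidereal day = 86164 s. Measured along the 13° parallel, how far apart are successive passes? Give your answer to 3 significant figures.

2600 km

Semi-major axis a = 6370 + 555 = 6925 km. Period T = 2π√(a³/μ) = 2π√(6925³/398600) = 5735.1 s = 95.58 min.
Node shift per orbit = (5735.1/86164) × 360° = 23.96°.
Equatorial spacing = 23.96 × 111.2 km/° = 2664 km.
At 13° latitude, spacing = 2664 × cos(13°) = 2596 km.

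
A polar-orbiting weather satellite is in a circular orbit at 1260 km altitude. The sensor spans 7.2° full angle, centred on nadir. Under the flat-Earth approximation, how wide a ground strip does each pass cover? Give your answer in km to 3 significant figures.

159 km

Half-angle = 7.2°/2 = 3.6°.
Swath width ≈ 2h·tan(θ/2) = 2 × 1260 × tan(3.6°) = 158.5 km.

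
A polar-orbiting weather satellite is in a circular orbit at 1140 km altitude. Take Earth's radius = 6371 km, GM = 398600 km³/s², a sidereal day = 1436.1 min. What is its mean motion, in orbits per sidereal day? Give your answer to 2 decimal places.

13.30

Semi-major axis a = 6371 + 1140 = 7511 km. Period T = 2π√(a³/μ) = 2π√(7511³/398600) = 6478.3 s = 107.97 min.
Orbits per sidereal day = 86166 / 6478.3 = 13.301.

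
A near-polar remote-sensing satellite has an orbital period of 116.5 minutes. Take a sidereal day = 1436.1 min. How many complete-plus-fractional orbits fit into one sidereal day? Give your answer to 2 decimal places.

12.33

T = 116.5 min = 6990.0 s.
Orbits per sidereal day = 86166 / 6990.0 = 12.327.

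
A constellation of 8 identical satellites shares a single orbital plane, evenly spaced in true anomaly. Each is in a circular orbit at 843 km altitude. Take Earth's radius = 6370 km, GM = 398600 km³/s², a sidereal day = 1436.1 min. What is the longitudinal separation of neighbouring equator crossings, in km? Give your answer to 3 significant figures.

Semi-major axis a = 6370 + 843 = 7213 km. Period T = 2π√(a³/μ) = 2π√(7213³/398600) = 6096.6 s = 101.61 min.
Single-satellite node shift = (6096.6/86166) × 360° = 25.47°.
With 8 satellites evenly phased, successive equator crossings are 25.47/8 = 3.184° apart.
That is 3.184 × 111.2 = 354 km at the equator.

354 km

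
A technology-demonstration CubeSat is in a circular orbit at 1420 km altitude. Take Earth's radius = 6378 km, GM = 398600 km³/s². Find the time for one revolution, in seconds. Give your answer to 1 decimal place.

Semi-major axis a = 6378 + 1420 = 7798 km. Period T = 2π√(a³/μ) = 2π√(7798³/398600) = 6853.1 s = 114.22 min.

6853.1 seconds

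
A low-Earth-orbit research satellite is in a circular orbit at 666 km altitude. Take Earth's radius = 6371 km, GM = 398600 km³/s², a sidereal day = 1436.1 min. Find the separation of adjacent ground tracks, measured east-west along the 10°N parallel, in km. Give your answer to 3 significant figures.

2690 km

Semi-major axis a = 6371 + 666 = 7037 km. Period T = 2π√(a³/μ) = 2π√(7037³/398600) = 5874.8 s = 97.91 min.
Node shift per orbit = (5874.8/86166) × 360° = 24.54°.
Equatorial spacing = 24.54 × 111.2 km/° = 2729 km.
At 10° latitude, spacing = 2729 × cos(10°) = 2688 km.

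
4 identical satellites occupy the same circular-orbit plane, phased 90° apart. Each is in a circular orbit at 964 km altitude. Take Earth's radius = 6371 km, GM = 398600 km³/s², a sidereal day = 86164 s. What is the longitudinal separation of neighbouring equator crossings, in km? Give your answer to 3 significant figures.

Semi-major axis a = 6371 + 964 = 7335 km. Period T = 2π√(a³/μ) = 2π√(7335³/398600) = 6251.9 s = 104.20 min.
Single-satellite node shift = (6251.9/86164) × 360° = 26.12°.
With 4 satellites evenly phased, successive equator crossings are 26.12/4 = 6.530° apart.
That is 6.530 × 111.2 = 726 km at the equator.

726 km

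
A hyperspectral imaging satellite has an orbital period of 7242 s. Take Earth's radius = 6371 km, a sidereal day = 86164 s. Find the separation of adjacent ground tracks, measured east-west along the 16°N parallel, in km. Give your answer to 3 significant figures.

Node shift per orbit = (7242.0/86164) × 360° = 30.26°.
Equatorial spacing = 30.26 × 111.2 km/° = 3364 km.
At 16° latitude, spacing = 3364 × cos(16°) = 3234 km.

3230 km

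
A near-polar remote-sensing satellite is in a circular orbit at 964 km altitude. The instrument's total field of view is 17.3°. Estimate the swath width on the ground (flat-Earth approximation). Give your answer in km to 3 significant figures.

Half-angle = 17.3°/2 = 8.65°.
Swath width ≈ 2h·tan(θ/2) = 2 × 964 × tan(8.65°) = 293.3 km.

293 km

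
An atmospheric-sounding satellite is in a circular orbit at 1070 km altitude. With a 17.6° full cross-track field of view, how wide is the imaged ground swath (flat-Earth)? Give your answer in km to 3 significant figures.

331 km

Half-angle = 17.6°/2 = 8.8°.
Swath width ≈ 2h·tan(θ/2) = 2 × 1070 × tan(8.8°) = 331.3 km.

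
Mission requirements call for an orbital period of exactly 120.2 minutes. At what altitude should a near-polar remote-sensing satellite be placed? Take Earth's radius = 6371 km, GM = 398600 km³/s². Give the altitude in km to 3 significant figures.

T = 120.2 min = 7212.0 s.
From T = 2π√(a³/μ): a = (μ T²/4π²)^(1/3) = (398600 × 7212.0² / 4π²)^(1/3) = 8068 km.
Altitude h = a − R = 8068 − 6371 = 1697 km.

1700 km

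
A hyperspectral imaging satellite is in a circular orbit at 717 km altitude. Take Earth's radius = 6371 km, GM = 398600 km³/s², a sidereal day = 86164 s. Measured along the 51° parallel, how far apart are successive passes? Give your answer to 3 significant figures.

1740 km

Semi-major axis a = 6371 + 717 = 7088 km. Period T = 2π√(a³/μ) = 2π√(7088³/398600) = 5938.8 s = 98.98 min.
Node shift per orbit = (5938.8/86164) × 360° = 24.81°.
Equatorial spacing = 24.81 × 111.2 km/° = 2759 km.
At 51° latitude, spacing = 2759 × cos(51°) = 1736 km.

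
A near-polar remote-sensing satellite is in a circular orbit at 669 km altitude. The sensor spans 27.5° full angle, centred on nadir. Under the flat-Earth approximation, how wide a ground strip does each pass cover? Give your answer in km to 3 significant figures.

Half-angle = 27.5°/2 = 13.75°.
Swath width ≈ 2h·tan(θ/2) = 2 × 669 × tan(13.75°) = 327.4 km.

327 km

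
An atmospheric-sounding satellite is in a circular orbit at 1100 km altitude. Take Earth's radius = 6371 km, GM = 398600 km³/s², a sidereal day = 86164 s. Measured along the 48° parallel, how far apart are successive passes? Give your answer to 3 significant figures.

2000 km

Semi-major axis a = 6371 + 1100 = 7471 km. Period T = 2π√(a³/μ) = 2π√(7471³/398600) = 6426.6 s = 107.11 min.
Node shift per orbit = (6426.6/86164) × 360° = 26.85°.
Equatorial spacing = 26.85 × 111.2 km/° = 2986 km.
At 48° latitude, spacing = 2986 × cos(48°) = 1998 km.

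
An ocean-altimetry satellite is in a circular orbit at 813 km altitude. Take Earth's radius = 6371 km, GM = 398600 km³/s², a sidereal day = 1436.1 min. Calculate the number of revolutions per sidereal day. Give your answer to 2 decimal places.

14.22

Semi-major axis a = 6371 + 813 = 7184 km. Period T = 2π√(a³/μ) = 2π√(7184³/398600) = 6059.8 s = 101.00 min.
Orbits per sidereal day = 86166 / 6059.8 = 14.219.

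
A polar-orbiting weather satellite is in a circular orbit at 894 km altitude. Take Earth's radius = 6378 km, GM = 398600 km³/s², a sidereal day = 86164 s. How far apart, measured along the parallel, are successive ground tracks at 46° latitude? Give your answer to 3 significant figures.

1990 km

Semi-major axis a = 6378 + 894 = 7272 km. Period T = 2π√(a³/μ) = 2π√(7272³/398600) = 6171.5 s = 102.86 min.
Node shift per orbit = (6171.5/86164) × 360° = 25.79°.
Equatorial spacing = 25.79 × 111.3 km/° = 2870 km.
At 46° latitude, spacing = 2870 × cos(46°) = 1994 km.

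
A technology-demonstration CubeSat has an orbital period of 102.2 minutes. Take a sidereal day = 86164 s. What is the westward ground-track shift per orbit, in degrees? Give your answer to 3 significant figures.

25.6°

T = 102.2 min = 6132.0 s.
During one orbit Earth rotates (6132.0 / 86164) × 360° = 25.62°.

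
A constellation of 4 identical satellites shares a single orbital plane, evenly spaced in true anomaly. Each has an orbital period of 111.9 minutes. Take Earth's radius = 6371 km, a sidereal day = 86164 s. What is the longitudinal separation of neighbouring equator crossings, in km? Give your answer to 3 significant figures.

T = 111.9 min = 6714.0 s.
Single-satellite node shift = (6714.0/86164) × 360° = 28.05°.
With 4 satellites evenly phased, successive equator crossings are 28.05/4 = 7.013° apart.
That is 7.013 × 111.2 = 780 km at the equator.

780 km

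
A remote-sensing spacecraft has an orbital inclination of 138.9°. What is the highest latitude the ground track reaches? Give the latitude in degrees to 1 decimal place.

Retrograde orbit: the ground track reaches ±(180° − i) = ±(180 − 138.9) = ±41.1°.

41.1°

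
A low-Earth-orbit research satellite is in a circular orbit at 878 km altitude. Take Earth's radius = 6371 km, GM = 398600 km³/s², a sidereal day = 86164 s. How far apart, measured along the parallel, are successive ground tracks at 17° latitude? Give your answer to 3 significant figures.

2730 km

Semi-major axis a = 6371 + 878 = 7249 km. Period T = 2π√(a³/μ) = 2π√(7249³/398600) = 6142.3 s = 102.37 min.
Node shift per orbit = (6142.3/86164) × 360° = 25.66°.
Equatorial spacing = 25.66 × 111.2 km/° = 2854 km.
At 17° latitude, spacing = 2854 × cos(17°) = 2729 km.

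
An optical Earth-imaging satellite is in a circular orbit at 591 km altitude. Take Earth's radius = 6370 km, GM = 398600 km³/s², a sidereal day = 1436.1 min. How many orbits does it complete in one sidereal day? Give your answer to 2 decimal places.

14.91

Semi-major axis a = 6370 + 591 = 6961 km. Period T = 2π√(a³/μ) = 2π√(6961³/398600) = 5779.9 s = 96.33 min.
Orbits per sidereal day = 86166 / 5779.9 = 14.908.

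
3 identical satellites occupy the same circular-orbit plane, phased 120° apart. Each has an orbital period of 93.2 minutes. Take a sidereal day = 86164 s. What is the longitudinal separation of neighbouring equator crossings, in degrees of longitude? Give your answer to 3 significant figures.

T = 93.2 min = 5592.0 s.
Single-satellite node shift = (5592.0/86164) × 360° = 23.36°.
With 3 satellites evenly phased, successive equator crossings are 23.36/3 = 7.788° apart.

7.79°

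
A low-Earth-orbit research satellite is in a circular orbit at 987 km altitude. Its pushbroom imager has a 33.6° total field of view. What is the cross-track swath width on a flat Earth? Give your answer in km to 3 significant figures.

596 km

Half-angle = 33.6°/2 = 16.8°.
Swath width ≈ 2h·tan(θ/2) = 2 × 987 × tan(16.8°) = 596.0 km.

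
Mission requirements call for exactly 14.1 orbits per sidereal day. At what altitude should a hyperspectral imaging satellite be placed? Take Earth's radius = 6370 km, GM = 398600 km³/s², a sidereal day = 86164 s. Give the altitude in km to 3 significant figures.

854 km

Required period T = 86164 / 14.1 = 6110.9 s.
From T = 2π√(a³/μ): a = (μ T²/4π²)^(1/3) = (398600 × 6110.9² / 4π²)^(1/3) = 7224 km.
Altitude h = a − R = 7224 − 6370 = 854 km.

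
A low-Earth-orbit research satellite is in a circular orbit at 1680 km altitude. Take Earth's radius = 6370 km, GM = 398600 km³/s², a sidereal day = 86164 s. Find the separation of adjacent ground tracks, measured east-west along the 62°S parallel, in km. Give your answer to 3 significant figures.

1570 km

Semi-major axis a = 6370 + 1680 = 8050 km. Period T = 2π√(a³/μ) = 2π√(8050³/398600) = 7187.9 s = 119.80 min.
Node shift per orbit = (7187.9/86164) × 360° = 30.03°.
Equatorial spacing = 30.03 × 111.2 km/° = 3339 km.
At 62° latitude, spacing = 3339 × cos(62°) = 1568 km.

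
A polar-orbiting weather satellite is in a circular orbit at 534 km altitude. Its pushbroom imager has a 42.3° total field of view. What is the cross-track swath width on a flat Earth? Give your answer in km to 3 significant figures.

Half-angle = 42.3°/2 = 21.15°.
Swath width ≈ 2h·tan(θ/2) = 2 × 534 × tan(21.15°) = 413.2 km.

413 km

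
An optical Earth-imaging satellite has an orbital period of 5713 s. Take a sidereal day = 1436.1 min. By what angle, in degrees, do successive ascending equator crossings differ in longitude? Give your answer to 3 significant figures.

During one orbit Earth rotates (5713.0 / 86166) × 360° = 23.87°.

23.9°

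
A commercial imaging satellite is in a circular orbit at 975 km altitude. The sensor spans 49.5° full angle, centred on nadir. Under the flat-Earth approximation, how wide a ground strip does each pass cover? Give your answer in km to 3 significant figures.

Half-angle = 49.5°/2 = 24.75°.
Swath width ≈ 2h·tan(θ/2) = 2 × 975 × tan(24.75°) = 899.0 km.

899 km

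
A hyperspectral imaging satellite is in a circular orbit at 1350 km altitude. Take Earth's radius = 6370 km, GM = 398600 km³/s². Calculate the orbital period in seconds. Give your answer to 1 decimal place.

6750.5 seconds

Semi-major axis a = 6370 + 1350 = 7720 km. Period T = 2π√(a³/μ) = 2π√(7720³/398600) = 6750.5 s = 112.51 min.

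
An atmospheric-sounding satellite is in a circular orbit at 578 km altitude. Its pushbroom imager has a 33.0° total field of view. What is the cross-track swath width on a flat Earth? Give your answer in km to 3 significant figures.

Half-angle = 33.0°/2 = 16.5°.
Swath width ≈ 2h·tan(θ/2) = 2 × 578 × tan(16.5°) = 342.4 km.

342 km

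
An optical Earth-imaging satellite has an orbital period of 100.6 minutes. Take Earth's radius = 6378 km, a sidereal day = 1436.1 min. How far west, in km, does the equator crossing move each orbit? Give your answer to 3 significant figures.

2810 km

T = 100.6 min = 6036.0 s.
During one orbit Earth rotates (6036.0 / 86166) × 360° = 25.22°.
At the equator that is 25.22° × (2π·6378/360) km/° = 25.22 × 111.3 = 2807 km.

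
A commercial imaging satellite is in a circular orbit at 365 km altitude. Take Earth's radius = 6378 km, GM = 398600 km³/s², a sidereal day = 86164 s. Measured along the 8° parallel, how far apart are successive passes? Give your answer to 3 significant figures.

2540 km

Semi-major axis a = 6378 + 365 = 6743 km. Period T = 2π√(a³/μ) = 2π√(6743³/398600) = 5510.5 s = 91.84 min.
Node shift per orbit = (5510.5/86164) × 360° = 23.02°.
Equatorial spacing = 23.02 × 111.3 km/° = 2563 km.
At 8° latitude, spacing = 2563 × cos(8°) = 2538 km.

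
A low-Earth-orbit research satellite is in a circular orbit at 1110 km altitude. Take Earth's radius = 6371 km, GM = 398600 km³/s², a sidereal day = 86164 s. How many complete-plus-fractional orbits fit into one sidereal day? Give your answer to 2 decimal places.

13.38

Semi-major axis a = 6371 + 1110 = 7481 km. Period T = 2π√(a³/μ) = 2π√(7481³/398600) = 6439.5 s = 107.32 min.
Orbits per sidereal day = 86164 / 6439.5 = 13.381.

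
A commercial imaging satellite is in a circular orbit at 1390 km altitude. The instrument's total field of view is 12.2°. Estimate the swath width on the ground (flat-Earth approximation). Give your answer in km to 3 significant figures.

297 km

Half-angle = 12.2°/2 = 6.1°.
Swath width ≈ 2h·tan(θ/2) = 2 × 1390 × tan(6.1°) = 297.1 km.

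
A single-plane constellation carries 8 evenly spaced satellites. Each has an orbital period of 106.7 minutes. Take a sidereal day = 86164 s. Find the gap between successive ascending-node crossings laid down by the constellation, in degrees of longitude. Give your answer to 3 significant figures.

T = 106.7 min = 6402.0 s.
Single-satellite node shift = (6402.0/86164) × 360° = 26.75°.
With 8 satellites evenly phased, successive equator crossings are 26.75/8 = 3.344° apart.

3.34°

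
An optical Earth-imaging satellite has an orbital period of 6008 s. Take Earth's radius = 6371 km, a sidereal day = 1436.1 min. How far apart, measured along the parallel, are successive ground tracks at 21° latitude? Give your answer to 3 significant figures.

2610 km

Node shift per orbit = (6008.0/86166) × 360° = 25.10°.
Equatorial spacing = 25.10 × 111.2 km/° = 2791 km.
At 21° latitude, spacing = 2791 × cos(21°) = 2606 km.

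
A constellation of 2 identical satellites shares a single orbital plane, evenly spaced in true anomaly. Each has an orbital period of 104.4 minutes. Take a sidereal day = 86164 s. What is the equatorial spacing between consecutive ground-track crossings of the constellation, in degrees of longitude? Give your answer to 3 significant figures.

13.1°

T = 104.4 min = 6264.0 s.
Single-satellite node shift = (6264.0/86164) × 360° = 26.17°.
With 2 satellites evenly phased, successive equator crossings are 26.17/2 = 13.086° apart.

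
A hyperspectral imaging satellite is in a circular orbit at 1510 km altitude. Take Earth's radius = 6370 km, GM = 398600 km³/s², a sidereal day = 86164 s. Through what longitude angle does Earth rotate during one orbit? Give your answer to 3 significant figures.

29.1°

Semi-major axis a = 6370 + 1510 = 7880 km. Period T = 2π√(a³/μ) = 2π√(7880³/398600) = 6961.5 s = 116.02 min.
During one orbit Earth rotates (6961.5 / 86164) × 360° = 29.09°.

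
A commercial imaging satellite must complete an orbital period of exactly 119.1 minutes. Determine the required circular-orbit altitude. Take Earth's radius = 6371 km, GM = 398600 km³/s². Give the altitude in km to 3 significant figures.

T = 119.1 min = 7146.0 s.
From T = 2π√(a³/μ): a = (μ T²/4π²)^(1/3) = (398600 × 7146.0² / 4π²)^(1/3) = 8019 km.
Altitude h = a − R = 8019 − 6371 = 1648 km.

1650 km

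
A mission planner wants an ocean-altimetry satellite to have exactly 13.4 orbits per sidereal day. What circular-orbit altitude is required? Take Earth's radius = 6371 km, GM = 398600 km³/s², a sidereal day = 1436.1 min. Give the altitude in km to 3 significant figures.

Required period T = 86166 / 13.4 = 6430.3 s.
From T = 2π√(a³/μ): a = (μ T²/4π²)^(1/3) = (398600 × 6430.3² / 4π²)^(1/3) = 7474 km.
Altitude h = a − R = 7474 − 6371 = 1103 km.

1100 km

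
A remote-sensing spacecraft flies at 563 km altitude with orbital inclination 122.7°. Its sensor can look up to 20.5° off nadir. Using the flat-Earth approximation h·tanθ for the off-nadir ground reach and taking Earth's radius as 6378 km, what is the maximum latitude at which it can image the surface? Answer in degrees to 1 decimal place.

Retrograde orbit: the ground track reaches ±(180° − i) = ±(180 − 122.7) = ±57.3°.
Sensor half-swath on the ground ≈ 563·tan(20.5°) = 210 km = 1.89° of latitude.
Maximum observable latitude ≈ 57.3 + 1.89 = 59.2°.

59.2°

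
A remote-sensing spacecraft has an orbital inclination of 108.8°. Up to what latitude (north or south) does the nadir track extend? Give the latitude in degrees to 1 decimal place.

71.2°

Retrograde orbit: the ground track reaches ±(180° − i) = ±(180 − 108.8) = ±71.2°.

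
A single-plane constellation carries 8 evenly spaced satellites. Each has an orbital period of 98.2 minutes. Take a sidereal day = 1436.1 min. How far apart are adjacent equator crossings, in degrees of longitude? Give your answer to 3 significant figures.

3.08°

T = 98.2 min = 5892.0 s.
Single-satellite node shift = (5892.0/86166) × 360° = 24.62°.
With 8 satellites evenly phased, successive equator crossings are 24.62/8 = 3.077° apart.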